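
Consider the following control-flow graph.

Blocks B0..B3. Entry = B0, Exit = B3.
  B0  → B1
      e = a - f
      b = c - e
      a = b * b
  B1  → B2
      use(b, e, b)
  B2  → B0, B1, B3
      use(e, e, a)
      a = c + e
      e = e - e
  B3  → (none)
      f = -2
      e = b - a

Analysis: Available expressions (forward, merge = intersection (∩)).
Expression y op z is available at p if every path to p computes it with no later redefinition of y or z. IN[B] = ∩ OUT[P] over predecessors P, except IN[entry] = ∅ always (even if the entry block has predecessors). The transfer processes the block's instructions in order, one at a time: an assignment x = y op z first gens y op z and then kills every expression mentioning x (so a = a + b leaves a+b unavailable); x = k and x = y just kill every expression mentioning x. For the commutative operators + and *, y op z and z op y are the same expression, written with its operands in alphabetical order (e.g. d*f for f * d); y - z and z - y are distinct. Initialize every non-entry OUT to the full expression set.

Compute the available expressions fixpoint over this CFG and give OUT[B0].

Fixpoint table:
  B0:   IN={}   OUT={b*b, c-e}
  B1:   IN={b*b}   OUT={b*b}
  B2:   IN={b*b}   OUT={b*b}
  B3:   IN={b*b}   OUT={b*b, b-a}

Merge at B0 (entry node, so the boundary value {} is joined with the incoming edge(s)): IN[B0] = {} ∩ OUT[B2] = {}
Applying B0's transfer function to that IN value gives OUT[B0] (row B0 above).

Answer: {b*b, c-e}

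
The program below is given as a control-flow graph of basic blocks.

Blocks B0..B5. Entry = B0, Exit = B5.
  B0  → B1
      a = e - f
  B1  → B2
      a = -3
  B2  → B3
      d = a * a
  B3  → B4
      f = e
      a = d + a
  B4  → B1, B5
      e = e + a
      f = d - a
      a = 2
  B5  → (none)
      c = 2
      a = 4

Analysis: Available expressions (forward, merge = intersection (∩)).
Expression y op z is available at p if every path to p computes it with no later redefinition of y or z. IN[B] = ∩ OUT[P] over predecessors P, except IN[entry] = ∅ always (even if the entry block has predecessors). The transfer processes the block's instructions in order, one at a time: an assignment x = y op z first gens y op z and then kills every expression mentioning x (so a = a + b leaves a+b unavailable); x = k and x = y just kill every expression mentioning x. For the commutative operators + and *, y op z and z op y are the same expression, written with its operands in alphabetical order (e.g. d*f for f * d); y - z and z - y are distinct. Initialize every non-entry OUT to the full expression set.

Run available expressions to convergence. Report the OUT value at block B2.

Per-block solution:
  B0:   IN={}   OUT={e-f}
  B1:   IN={}   OUT={}
  B2:   IN={}   OUT={a*a}
  B3:   IN={a*a}   OUT={}
  B4:   IN={}   OUT={}
  B5:   IN={}   OUT={}

Merge at B2: IN[B2] = OUT[B1] = {}
Applying B2's transfer function to that IN value gives OUT[B2] (row B2 above).

Answer: {a*a}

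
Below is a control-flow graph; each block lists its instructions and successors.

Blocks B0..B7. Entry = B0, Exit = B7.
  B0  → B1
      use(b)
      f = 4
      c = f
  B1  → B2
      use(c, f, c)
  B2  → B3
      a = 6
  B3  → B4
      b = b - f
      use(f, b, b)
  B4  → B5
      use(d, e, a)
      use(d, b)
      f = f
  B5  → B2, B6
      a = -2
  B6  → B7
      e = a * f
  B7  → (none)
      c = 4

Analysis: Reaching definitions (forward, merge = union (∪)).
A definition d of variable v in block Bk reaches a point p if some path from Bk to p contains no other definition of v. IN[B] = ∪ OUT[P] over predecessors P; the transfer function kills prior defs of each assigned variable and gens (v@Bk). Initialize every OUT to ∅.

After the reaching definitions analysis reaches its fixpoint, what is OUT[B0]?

Converged values:
  B0:   IN={}   OUT={c@B0, f@B0}
  B1:   IN={c@B0, f@B0}   OUT={c@B0, f@B0}
  B2:   IN={a@B5, b@B3, c@B0, f@B0, f@B4}   OUT={a@B2, b@B3, c@B0, f@B0, f@B4}
  B3:   IN={a@B2, b@B3, c@B0, f@B0, f@B4}   OUT={a@B2, b@B3, c@B0, f@B0, f@B4}
  B4:   IN={a@B2, b@B3, c@B0, f@B0, f@B4}   OUT={a@B2, b@B3, c@B0, f@B4}
  B5:   IN={a@B2, b@B3, c@B0, f@B4}   OUT={a@B5, b@B3, c@B0, f@B4}
  B6:   IN={a@B5, b@B3, c@B0, f@B4}   OUT={a@B5, b@B3, c@B0, e@B6, f@B4}
  B7:   IN={a@B5, b@B3, c@B0, e@B6, f@B4}   OUT={a@B5, b@B3, c@B7, e@B6, f@B4}

B0 is the boundary node: IN[B0] = {}
Applying B0's transfer function to that IN value gives OUT[B0] (row B0 above).

Answer: {c@B0, f@B0}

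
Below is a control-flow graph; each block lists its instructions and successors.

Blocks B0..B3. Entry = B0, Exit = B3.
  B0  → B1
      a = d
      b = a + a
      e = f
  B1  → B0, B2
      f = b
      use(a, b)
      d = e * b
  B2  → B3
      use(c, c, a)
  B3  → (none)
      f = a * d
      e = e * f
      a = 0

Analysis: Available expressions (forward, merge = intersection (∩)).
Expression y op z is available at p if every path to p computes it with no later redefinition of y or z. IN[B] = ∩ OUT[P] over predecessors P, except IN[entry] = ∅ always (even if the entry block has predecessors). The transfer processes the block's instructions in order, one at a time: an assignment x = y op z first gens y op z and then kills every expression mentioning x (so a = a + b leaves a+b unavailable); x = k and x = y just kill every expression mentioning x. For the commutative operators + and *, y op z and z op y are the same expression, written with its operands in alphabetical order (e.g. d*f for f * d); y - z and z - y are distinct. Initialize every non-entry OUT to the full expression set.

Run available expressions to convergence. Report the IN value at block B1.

Answer: {a+a}

Derivation:
Converged values:
  B0:  IN={}  OUT={a+a}
  B1:  IN={a+a}  OUT={a+a, b*e}
  B2:  IN={a+a, b*e}  OUT={a+a, b*e}
  B3:  IN={a+a, b*e}  OUT={}

Merge at B1: IN[B1] = OUT[B0] = {a+a}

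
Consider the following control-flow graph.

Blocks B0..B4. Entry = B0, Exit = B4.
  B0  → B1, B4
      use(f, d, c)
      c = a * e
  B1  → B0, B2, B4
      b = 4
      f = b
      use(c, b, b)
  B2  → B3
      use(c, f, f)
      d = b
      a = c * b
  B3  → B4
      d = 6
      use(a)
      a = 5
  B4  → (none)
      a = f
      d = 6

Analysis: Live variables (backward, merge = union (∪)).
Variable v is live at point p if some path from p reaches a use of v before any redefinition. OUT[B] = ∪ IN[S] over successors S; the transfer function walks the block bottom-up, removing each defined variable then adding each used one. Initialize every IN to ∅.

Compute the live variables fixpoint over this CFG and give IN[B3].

Fixpoint table:
  B0: | IN={a, c, d, e, f} | OUT={a, c, d, e, f}
  B1: | IN={a, c, d, e} | OUT={a, b, c, d, e, f}
  B2: | IN={b, c, f} | OUT={a, f}
  B3: | IN={a, f} | OUT={f}
  B4: | IN={f} | OUT={}

Merge at B3: OUT[B3] = IN[B4] = {f}
Applying B3's transfer function to that OUT value gives IN[B3] (row B3 above).

Answer: {a, f}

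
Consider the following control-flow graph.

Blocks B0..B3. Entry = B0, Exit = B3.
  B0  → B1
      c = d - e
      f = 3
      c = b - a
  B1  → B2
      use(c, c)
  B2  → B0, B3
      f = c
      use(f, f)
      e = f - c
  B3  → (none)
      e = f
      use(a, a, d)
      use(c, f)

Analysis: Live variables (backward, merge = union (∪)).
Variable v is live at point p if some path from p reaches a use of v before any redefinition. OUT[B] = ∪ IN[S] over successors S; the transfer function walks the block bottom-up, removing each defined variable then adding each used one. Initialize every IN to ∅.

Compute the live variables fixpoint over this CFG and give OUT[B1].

Per-block solution:
  B0: | IN={a, b, d, e} | OUT={a, b, c, d}
  B1: | IN={a, b, c, d} | OUT={a, b, c, d}
  B2: | IN={a, b, c, d} | OUT={a, b, c, d, e, f}
  B3: | IN={a, c, d, f} | OUT={}

Merge at B1: OUT[B1] = IN[B2] = {a, b, c, d}

Answer: {a, b, c, d}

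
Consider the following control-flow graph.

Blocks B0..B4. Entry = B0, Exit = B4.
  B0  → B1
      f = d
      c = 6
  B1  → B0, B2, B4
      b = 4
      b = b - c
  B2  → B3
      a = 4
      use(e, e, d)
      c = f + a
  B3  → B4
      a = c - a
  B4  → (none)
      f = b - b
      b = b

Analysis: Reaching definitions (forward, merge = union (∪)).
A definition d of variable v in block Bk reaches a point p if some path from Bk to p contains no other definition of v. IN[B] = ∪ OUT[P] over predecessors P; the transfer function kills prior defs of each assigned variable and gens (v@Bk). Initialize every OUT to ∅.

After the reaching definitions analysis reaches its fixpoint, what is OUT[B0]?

Per-block solution:
  B0:   IN={b@B1, c@B0, f@B0}   OUT={b@B1, c@B0, f@B0}
  B1:   IN={b@B1, c@B0, f@B0}   OUT={b@B1, c@B0, f@B0}
  B2:   IN={b@B1, c@B0, f@B0}   OUT={a@B2, b@B1, c@B2, f@B0}
  B3:   IN={a@B2, b@B1, c@B2, f@B0}   OUT={a@B3, b@B1, c@B2, f@B0}
  B4:   IN={a@B3, b@B1, c@B0, c@B2, f@B0}   OUT={a@B3, b@B4, c@B0, c@B2, f@B4}

Merge at B0 (entry node, so the boundary value {} is joined with the incoming edge(s)): IN[B0] = {} ⊔ OUT[B1] = {b@B1, c@B0, f@B0}
Applying B0's transfer function to that IN value gives OUT[B0] (row B0 above).

Answer: {b@B1, c@B0, f@B0}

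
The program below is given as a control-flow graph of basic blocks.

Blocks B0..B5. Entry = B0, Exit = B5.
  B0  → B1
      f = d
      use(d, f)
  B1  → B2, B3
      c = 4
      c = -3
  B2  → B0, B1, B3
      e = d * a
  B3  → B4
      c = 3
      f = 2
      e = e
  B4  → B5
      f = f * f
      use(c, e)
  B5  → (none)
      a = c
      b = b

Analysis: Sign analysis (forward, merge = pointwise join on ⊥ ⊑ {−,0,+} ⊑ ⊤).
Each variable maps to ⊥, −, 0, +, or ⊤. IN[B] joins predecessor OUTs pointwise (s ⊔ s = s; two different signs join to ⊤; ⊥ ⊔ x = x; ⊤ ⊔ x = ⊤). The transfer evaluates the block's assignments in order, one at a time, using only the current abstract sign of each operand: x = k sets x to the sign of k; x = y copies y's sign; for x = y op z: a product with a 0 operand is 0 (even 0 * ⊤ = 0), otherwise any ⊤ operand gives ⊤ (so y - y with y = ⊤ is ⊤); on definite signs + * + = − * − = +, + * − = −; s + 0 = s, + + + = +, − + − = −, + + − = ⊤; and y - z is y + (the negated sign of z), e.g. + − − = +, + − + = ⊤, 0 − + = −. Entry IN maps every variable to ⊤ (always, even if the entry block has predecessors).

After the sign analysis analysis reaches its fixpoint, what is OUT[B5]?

Answer: {a: +, b: ⊤, c: +, d: ⊤, e: ⊤, f: +}

Working:
Converged values:
  B0: | IN=(all ⊤) | OUT=(all ⊤)
  B1: | IN=(all ⊤) | OUT={c:-; rest ⊤}
  B2: | IN={c:-; rest ⊤} | OUT={c:-; rest ⊤}
  B3: | IN={c:-; rest ⊤} | OUT={c:+, f:+; rest ⊤}
  B4: | IN={c:+, f:+; rest ⊤} | OUT={c:+, f:+; rest ⊤}
  B5: | IN={c:+, f:+; rest ⊤} | OUT={a:+, c:+, f:+; rest ⊤}

Merge at B5: IN[B5] = OUT[B4] = {a: ⊤, b: ⊤, c: +, d: ⊤, e: ⊤, f: +}
Applying B5's transfer function to that IN value gives OUT[B5] (row B5 above).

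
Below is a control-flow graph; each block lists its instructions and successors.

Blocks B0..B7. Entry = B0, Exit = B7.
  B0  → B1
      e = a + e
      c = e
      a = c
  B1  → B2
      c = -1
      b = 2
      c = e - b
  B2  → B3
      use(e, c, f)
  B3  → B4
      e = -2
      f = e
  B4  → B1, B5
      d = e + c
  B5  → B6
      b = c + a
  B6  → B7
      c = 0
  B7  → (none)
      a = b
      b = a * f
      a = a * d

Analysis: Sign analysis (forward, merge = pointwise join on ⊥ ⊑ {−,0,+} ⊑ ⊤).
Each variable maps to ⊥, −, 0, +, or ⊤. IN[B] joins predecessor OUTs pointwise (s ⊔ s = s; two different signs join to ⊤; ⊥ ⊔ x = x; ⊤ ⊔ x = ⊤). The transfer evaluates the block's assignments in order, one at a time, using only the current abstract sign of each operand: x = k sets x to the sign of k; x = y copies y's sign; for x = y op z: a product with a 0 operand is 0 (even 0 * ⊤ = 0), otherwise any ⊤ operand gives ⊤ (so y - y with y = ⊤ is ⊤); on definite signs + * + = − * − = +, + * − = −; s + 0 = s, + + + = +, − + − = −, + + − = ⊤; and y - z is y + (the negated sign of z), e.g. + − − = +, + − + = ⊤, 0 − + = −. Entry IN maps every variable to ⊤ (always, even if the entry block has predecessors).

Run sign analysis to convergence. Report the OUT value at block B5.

Answer: {a: ⊤, b: ⊤, c: ⊤, d: ⊤, e: -, f: -}

Trace:
Converged values:
  B0:  IN=(all ⊤)  OUT=(all ⊤)
  B1:  IN=(all ⊤)  OUT={b:+; rest ⊤}
  B2:  IN={b:+; rest ⊤}  OUT={b:+; rest ⊤}
  B3:  IN={b:+; rest ⊤}  OUT={b:+, e:-, f:-; rest ⊤}
  B4:  IN={b:+, e:-, f:-; rest ⊤}  OUT={b:+, e:-, f:-; rest ⊤}
  B5:  IN={b:+, e:-, f:-; rest ⊤}  OUT={e:-, f:-; rest ⊤}
  B6:  IN={e:-, f:-; rest ⊤}  OUT={c:0, e:-, f:-; rest ⊤}
  B7:  IN={c:0, e:-, f:-; rest ⊤}  OUT={c:0, e:-, f:-; rest ⊤}

Merge at B5: IN[B5] = OUT[B4] = {a: ⊤, b: +, c: ⊤, d: ⊤, e: -, f: -}
Applying B5's transfer function to that IN value gives OUT[B5] (row B5 above).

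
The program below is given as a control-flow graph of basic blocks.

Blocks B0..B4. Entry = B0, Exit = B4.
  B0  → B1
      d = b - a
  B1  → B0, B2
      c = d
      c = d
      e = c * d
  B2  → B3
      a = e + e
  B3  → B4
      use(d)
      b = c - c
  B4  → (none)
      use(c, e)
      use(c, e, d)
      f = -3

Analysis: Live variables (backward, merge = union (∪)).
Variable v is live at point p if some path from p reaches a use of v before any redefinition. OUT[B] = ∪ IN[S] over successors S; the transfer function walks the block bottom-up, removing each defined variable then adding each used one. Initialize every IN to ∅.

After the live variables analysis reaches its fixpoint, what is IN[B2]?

Converged values:
  B0:  IN={a, b}  OUT={a, b, d}
  B1:  IN={a, b, d}  OUT={a, b, c, d, e}
  B2:  IN={c, d, e}  OUT={c, d, e}
  B3:  IN={c, d, e}  OUT={c, d, e}
  B4:  IN={c, d, e}  OUT={}

Merge at B2: OUT[B2] = IN[B3] = {c, d, e}
Applying B2's transfer function to that OUT value gives IN[B2] (row B2 above).

Answer: {c, d, e}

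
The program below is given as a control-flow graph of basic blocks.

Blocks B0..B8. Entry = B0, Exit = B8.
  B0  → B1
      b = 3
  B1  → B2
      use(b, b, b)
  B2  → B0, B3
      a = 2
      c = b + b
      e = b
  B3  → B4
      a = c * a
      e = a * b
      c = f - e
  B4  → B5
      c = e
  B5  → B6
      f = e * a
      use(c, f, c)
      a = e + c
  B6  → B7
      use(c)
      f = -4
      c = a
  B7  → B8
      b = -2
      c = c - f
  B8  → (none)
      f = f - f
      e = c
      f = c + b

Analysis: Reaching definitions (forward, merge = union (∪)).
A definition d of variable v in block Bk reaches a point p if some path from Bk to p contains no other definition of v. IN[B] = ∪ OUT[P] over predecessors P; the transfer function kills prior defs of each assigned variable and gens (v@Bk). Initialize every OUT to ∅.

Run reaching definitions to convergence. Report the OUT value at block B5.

Per-block solution:
  B0: | IN={a@B2, b@B0, c@B2, e@B2} | OUT={a@B2, b@B0, c@B2, e@B2}
  B1: | IN={a@B2, b@B0, c@B2, e@B2} | OUT={a@B2, b@B0, c@B2, e@B2}
  B2: | IN={a@B2, b@B0, c@B2, e@B2} | OUT={a@B2, b@B0, c@B2, e@B2}
  B3: | IN={a@B2, b@B0, c@B2, e@B2} | OUT={a@B3, b@B0, c@B3, e@B3}
  B4: | IN={a@B3, b@B0, c@B3, e@B3} | OUT={a@B3, b@B0, c@B4, e@B3}
  B5: | IN={a@B3, b@B0, c@B4, e@B3} | OUT={a@B5, b@B0, c@B4, e@B3, f@B5}
  B6: | IN={a@B5, b@B0, c@B4, e@B3, f@B5} | OUT={a@B5, b@B0, c@B6, e@B3, f@B6}
  B7: | IN={a@B5, b@B0, c@B6, e@B3, f@B6} | OUT={a@B5, b@B7, c@B7, e@B3, f@B6}
  B8: | IN={a@B5, b@B7, c@B7, e@B3, f@B6} | OUT={a@B5, b@B7, c@B7, e@B8, f@B8}

Merge at B5: IN[B5] = OUT[B4] = {a@B3, b@B0, c@B4, e@B3}
Applying B5's transfer function to that IN value gives OUT[B5] (row B5 above).

Answer: {a@B5, b@B0, c@B4, e@B3, f@B5}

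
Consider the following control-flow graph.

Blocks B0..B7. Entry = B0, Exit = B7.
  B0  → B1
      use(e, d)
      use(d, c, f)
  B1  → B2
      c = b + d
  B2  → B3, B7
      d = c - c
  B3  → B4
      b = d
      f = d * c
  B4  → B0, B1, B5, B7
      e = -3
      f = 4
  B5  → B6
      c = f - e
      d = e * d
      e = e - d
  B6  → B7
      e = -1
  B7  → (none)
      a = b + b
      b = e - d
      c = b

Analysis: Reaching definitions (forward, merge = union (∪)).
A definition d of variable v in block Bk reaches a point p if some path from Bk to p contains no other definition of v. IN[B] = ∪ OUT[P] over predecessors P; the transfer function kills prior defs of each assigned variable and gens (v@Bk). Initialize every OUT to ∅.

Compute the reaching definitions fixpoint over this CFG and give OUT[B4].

Answer: {b@B3, c@B1, d@B2, e@B4, f@B4}

Working:
Per-block solution:
  B0:  IN={b@B3, c@B1, d@B2, e@B4, f@B4}  OUT={b@B3, c@B1, d@B2, e@B4, f@B4}
  B1:  IN={b@B3, c@B1, d@B2, e@B4, f@B4}  OUT={b@B3, c@B1, d@B2, e@B4, f@B4}
  B2:  IN={b@B3, c@B1, d@B2, e@B4, f@B4}  OUT={b@B3, c@B1, d@B2, e@B4, f@B4}
  B3:  IN={b@B3, c@B1, d@B2, e@B4, f@B4}  OUT={b@B3, c@B1, d@B2, e@B4, f@B3}
  B4:  IN={b@B3, c@B1, d@B2, e@B4, f@B3}  OUT={b@B3, c@B1, d@B2, e@B4, f@B4}
  B5:  IN={b@B3, c@B1, d@B2, e@B4, f@B4}  OUT={b@B3, c@B5, d@B5, e@B5, f@B4}
  B6:  IN={b@B3, c@B5, d@B5, e@B5, f@B4}  OUT={b@B3, c@B5, d@B5, e@B6, f@B4}
  B7:  IN={b@B3, c@B1, c@B5, d@B2, d@B5, e@B4, e@B6, f@B4}  OUT={a@B7, b@B7, c@B7, d@B2, d@B5, e@B4, e@B6, f@B4}

Merge at B4: IN[B4] = OUT[B3] = {b@B3, c@B1, d@B2, e@B4, f@B3}
Applying B4's transfer function to that IN value gives OUT[B4] (row B4 above).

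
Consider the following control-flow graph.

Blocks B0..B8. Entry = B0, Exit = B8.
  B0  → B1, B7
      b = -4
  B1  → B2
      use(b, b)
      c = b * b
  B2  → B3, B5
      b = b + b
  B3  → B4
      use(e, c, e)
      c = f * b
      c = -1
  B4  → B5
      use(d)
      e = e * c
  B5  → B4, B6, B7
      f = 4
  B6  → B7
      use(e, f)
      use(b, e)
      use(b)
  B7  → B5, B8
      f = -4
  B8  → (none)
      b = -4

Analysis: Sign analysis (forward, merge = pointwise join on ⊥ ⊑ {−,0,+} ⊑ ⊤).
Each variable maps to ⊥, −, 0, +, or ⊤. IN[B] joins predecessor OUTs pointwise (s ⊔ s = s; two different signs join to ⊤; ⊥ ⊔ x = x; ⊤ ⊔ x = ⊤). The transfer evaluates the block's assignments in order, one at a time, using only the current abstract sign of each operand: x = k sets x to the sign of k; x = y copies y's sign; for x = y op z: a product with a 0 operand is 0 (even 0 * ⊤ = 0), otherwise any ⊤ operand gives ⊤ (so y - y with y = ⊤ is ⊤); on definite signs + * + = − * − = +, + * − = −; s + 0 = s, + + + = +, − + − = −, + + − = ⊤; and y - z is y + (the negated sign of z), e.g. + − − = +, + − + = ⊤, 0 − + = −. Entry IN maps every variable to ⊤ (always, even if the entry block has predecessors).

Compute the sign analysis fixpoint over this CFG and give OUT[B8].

Per-block solution:
  B0:   IN=(all ⊤)   OUT={b:-; rest ⊤}
  B1:   IN={b:-; rest ⊤}   OUT={b:-, c:+; rest ⊤}
  B2:   IN={b:-, c:+; rest ⊤}   OUT={b:-, c:+; rest ⊤}
  B3:   IN={b:-, c:+; rest ⊤}   OUT={b:-, c:-; rest ⊤}
  B4:   IN={b:-; rest ⊤}   OUT={b:-; rest ⊤}
  B5:   IN={b:-; rest ⊤}   OUT={b:-, f:+; rest ⊤}
  B6:   IN={b:-, f:+; rest ⊤}   OUT={b:-, f:+; rest ⊤}
  B7:   IN={b:-; rest ⊤}   OUT={b:-, f:-; rest ⊤}
  B8:   IN={b:-, f:-; rest ⊤}   OUT={b:-, f:-; rest ⊤}

Merge at B8: IN[B8] = OUT[B7] = {a: ⊤, b: -, c: ⊤, d: ⊤, e: ⊤, f: -}
Applying B8's transfer function to that IN value gives OUT[B8] (row B8 above).

Answer: {a: ⊤, b: -, c: ⊤, d: ⊤, e: ⊤, f: -}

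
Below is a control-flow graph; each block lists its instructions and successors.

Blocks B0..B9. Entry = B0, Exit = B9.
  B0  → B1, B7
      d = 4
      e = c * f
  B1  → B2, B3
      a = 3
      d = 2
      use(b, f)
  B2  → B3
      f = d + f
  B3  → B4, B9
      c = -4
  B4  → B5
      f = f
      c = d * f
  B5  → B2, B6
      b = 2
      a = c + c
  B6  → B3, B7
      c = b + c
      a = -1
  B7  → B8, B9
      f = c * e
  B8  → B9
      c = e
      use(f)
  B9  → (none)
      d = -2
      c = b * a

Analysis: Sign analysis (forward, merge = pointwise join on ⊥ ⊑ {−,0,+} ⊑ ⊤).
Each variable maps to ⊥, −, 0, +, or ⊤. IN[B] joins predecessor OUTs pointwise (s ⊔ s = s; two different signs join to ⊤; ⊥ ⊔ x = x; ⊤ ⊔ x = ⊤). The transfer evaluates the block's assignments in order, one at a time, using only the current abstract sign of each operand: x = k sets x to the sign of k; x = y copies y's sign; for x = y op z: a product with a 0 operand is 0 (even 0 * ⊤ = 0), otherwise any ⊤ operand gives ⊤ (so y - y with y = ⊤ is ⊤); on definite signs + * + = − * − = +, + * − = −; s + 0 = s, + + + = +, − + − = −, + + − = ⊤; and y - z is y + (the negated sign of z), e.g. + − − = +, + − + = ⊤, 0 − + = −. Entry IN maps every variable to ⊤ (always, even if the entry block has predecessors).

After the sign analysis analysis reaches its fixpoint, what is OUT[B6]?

Answer: {a: -, b: +, c: ⊤, d: +, e: ⊤, f: ⊤}

Working:
Per-block solution:
  B0: | IN=(all ⊤) | OUT={d:+; rest ⊤}
  B1: | IN={d:+; rest ⊤} | OUT={a:+, d:+; rest ⊤}
  B2: | IN={d:+; rest ⊤} | OUT={d:+; rest ⊤}
  B3: | IN={d:+; rest ⊤} | OUT={c:-, d:+; rest ⊤}
  B4: | IN={c:-, d:+; rest ⊤} | OUT={d:+; rest ⊤}
  B5: | IN={d:+; rest ⊤} | OUT={b:+, d:+; rest ⊤}
  B6: | IN={b:+, d:+; rest ⊤} | OUT={a:-, b:+, d:+; rest ⊤}
  B7: | IN={d:+; rest ⊤} | OUT={d:+; rest ⊤}
  B8: | IN={d:+; rest ⊤} | OUT={d:+; rest ⊤}
  B9: | IN={d:+; rest ⊤} | OUT={d:-; rest ⊤}

Merge at B6: IN[B6] = OUT[B5] = {a: ⊤, b: +, c: ⊤, d: +, e: ⊤, f: ⊤}
Applying B6's transfer function to that IN value gives OUT[B6] (row B6 above).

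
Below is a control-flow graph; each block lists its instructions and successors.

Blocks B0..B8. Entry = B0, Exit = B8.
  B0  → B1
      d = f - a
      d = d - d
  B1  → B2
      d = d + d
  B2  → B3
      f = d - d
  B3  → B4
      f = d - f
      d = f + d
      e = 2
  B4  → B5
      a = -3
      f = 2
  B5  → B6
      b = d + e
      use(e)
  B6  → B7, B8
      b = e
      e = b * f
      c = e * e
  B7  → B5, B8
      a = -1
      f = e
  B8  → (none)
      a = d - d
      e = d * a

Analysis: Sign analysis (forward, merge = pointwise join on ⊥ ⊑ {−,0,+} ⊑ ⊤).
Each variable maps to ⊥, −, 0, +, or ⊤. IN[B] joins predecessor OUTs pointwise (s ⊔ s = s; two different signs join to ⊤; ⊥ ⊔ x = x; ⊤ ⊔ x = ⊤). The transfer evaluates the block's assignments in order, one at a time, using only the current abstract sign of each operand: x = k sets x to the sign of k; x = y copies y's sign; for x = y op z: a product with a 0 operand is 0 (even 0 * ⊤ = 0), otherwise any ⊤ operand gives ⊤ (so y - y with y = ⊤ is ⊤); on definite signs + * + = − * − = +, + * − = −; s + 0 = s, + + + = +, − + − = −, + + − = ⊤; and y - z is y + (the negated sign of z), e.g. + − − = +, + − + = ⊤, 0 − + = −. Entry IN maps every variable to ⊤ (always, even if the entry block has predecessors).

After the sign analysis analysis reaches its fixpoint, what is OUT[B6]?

Fixpoint table:
  B0: | IN=(all ⊤) | OUT=(all ⊤)
  B1: | IN=(all ⊤) | OUT=(all ⊤)
  B2: | IN=(all ⊤) | OUT=(all ⊤)
  B3: | IN=(all ⊤) | OUT={e:+; rest ⊤}
  B4: | IN={e:+; rest ⊤} | OUT={a:-, e:+, f:+; rest ⊤}
  B5: | IN={a:-, e:+, f:+; rest ⊤} | OUT={a:-, e:+, f:+; rest ⊤}
  B6: | IN={a:-, e:+, f:+; rest ⊤} | OUT={a:-, b:+, c:+, e:+, f:+; rest ⊤}
  B7: | IN={a:-, b:+, c:+, e:+, f:+; rest ⊤} | OUT={a:-, b:+, c:+, e:+, f:+; rest ⊤}
  B8: | IN={a:-, b:+, c:+, e:+, f:+; rest ⊤} | OUT={b:+, c:+, f:+; rest ⊤}

Merge at B6: IN[B6] = OUT[B5] = {a: -, b: ⊤, c: ⊤, d: ⊤, e: +, f: +}
Applying B6's transfer function to that IN value gives OUT[B6] (row B6 above).

Answer: {a: -, b: +, c: +, d: ⊤, e: +, f: +}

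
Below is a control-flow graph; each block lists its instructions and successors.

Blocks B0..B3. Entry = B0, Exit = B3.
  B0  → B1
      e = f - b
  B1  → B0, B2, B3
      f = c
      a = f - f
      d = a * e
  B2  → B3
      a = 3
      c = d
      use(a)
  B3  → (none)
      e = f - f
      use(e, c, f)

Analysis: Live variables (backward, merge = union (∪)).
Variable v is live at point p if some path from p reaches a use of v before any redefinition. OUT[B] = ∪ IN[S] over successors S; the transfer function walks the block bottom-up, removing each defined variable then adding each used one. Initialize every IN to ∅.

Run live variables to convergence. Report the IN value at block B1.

Answer: {b, c, e}

Derivation:
Fixpoint table:
  B0:   IN={b, c, f}   OUT={b, c, e}
  B1:   IN={b, c, e}   OUT={b, c, d, f}
  B2:   IN={d, f}   OUT={c, f}
  B3:   IN={c, f}   OUT={}

Merge at B1: OUT[B1] = IN[B0] ⊔ IN[B2] ⊔ IN[B3] = {b, c, d, f}
Applying B1's transfer function to that OUT value gives IN[B1] (row B1 above).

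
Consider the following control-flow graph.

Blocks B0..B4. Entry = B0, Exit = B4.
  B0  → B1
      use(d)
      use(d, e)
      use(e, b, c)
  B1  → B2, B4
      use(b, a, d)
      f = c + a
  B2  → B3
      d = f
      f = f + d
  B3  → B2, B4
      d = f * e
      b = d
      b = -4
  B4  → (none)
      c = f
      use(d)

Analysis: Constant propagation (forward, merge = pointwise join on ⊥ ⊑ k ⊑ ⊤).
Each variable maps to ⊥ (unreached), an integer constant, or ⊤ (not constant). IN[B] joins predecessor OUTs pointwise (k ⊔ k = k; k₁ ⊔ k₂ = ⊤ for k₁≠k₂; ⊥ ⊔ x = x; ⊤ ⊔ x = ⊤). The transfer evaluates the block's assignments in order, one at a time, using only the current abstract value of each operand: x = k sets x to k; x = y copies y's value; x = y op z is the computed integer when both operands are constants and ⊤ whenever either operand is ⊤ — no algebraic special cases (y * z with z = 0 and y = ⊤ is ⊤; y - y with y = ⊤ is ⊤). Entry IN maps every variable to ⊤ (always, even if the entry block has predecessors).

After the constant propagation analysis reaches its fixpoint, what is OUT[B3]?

Converged values:
  B0:   IN=(all ⊤)   OUT=(all ⊤)
  B1:   IN=(all ⊤)   OUT=(all ⊤)
  B2:   IN=(all ⊤)   OUT=(all ⊤)
  B3:   IN=(all ⊤)   OUT={b:-4; rest ⊤}
  B4:   IN=(all ⊤)   OUT=(all ⊤)

Merge at B3: IN[B3] = OUT[B2] = {a: ⊤, b: ⊤, c: ⊤, d: ⊤, e: ⊤, f: ⊤}
Applying B3's transfer function to that IN value gives OUT[B3] (row B3 above).

Answer: {a: ⊤, b: -4, c: ⊤, d: ⊤, e: ⊤, f: ⊤}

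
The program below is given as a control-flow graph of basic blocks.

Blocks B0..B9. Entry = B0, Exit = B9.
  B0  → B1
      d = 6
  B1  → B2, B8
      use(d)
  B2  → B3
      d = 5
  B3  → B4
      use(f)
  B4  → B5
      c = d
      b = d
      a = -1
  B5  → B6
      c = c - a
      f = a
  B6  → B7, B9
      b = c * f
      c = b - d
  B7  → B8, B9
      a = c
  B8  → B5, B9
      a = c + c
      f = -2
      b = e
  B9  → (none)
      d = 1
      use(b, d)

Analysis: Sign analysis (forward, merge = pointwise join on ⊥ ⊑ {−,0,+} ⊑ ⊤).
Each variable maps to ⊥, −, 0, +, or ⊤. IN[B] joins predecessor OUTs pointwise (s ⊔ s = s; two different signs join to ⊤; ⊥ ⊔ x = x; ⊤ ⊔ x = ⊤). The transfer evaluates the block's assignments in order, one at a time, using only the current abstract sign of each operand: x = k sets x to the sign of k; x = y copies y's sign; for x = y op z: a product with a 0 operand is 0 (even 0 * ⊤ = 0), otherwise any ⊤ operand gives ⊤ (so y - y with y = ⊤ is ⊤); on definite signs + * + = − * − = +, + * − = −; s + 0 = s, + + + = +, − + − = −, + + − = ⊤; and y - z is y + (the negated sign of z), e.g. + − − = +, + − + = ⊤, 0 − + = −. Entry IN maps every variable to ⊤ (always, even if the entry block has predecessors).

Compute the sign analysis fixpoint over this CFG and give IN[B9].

Answer: {a: ⊤, b: ⊤, c: ⊤, d: +, e: ⊤, f: ⊤}

Derivation:
Converged values:
  B0:  IN=(all ⊤)  OUT={d:+; rest ⊤}
  B1:  IN={d:+; rest ⊤}  OUT={d:+; rest ⊤}
  B2:  IN={d:+; rest ⊤}  OUT={d:+; rest ⊤}
  B3:  IN={d:+; rest ⊤}  OUT={d:+; rest ⊤}
  B4:  IN={d:+; rest ⊤}  OUT={a:-, b:+, c:+, d:+; rest ⊤}
  B5:  IN={d:+; rest ⊤}  OUT={d:+; rest ⊤}
  B6:  IN={d:+; rest ⊤}  OUT={d:+; rest ⊤}
  B7:  IN={d:+; rest ⊤}  OUT={d:+; rest ⊤}
  B8:  IN={d:+; rest ⊤}  OUT={d:+, f:-; rest ⊤}
  B9:  IN={d:+; rest ⊤}  OUT={d:+; rest ⊤}

Merge at B9: IN[B9] = OUT[B6] ⊔ OUT[B7] ⊔ OUT[B8] = {a: ⊤, b: ⊤, c: ⊤, d: +, e: ⊤, f: ⊤}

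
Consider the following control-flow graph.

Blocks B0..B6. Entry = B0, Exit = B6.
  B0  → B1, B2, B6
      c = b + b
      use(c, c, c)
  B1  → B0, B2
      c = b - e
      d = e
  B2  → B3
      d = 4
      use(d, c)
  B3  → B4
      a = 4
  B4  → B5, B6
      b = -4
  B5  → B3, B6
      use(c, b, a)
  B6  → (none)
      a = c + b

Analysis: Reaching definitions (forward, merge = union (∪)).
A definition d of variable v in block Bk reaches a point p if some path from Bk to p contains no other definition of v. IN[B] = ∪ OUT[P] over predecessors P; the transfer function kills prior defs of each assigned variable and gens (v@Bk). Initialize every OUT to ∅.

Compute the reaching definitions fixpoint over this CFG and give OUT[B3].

Fixpoint table:
  B0:  IN={c@B1, d@B1}  OUT={c@B0, d@B1}
  B1:  IN={c@B0, d@B1}  OUT={c@B1, d@B1}
  B2:  IN={c@B0, c@B1, d@B1}  OUT={c@B0, c@B1, d@B2}
  B3:  IN={a@B3, b@B4, c@B0, c@B1, d@B2}  OUT={a@B3, b@B4, c@B0, c@B1, d@B2}
  B4:  IN={a@B3, b@B4, c@B0, c@B1, d@B2}  OUT={a@B3, b@B4, c@B0, c@B1, d@B2}
  B5:  IN={a@B3, b@B4, c@B0, c@B1, d@B2}  OUT={a@B3, b@B4, c@B0, c@B1, d@B2}
  B6:  IN={a@B3, b@B4, c@B0, c@B1, d@B1, d@B2}  OUT={a@B6, b@B4, c@B0, c@B1, d@B1, d@B2}

Merge at B3: IN[B3] = OUT[B2] ⊔ OUT[B5] = {a@B3, b@B4, c@B0, c@B1, d@B2}
Applying B3's transfer function to that IN value gives OUT[B3] (row B3 above).

Answer: {a@B3, b@B4, c@B0, c@B1, d@B2}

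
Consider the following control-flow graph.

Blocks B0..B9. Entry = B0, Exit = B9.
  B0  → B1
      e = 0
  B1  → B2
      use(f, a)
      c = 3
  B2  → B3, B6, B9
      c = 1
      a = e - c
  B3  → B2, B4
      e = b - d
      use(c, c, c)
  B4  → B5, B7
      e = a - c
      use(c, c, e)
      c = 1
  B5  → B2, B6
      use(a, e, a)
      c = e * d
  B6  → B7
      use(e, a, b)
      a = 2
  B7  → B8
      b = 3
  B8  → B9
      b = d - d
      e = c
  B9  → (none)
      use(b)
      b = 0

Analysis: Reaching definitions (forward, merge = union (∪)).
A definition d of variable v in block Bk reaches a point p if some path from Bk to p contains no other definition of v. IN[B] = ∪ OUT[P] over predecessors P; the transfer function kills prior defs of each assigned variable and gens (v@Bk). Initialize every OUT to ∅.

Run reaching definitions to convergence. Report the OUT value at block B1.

Per-block solution:
  B0:   IN={}   OUT={e@B0}
  B1:   IN={e@B0}   OUT={c@B1, e@B0}
  B2:   IN={a@B2, c@B1, c@B2, c@B5, e@B0, e@B3, e@B4}   OUT={a@B2, c@B2, e@B0, e@B3, e@B4}
  B3:   IN={a@B2, c@B2, e@B0, e@B3, e@B4}   OUT={a@B2, c@B2, e@B3}
  B4:   IN={a@B2, c@B2, e@B3}   OUT={a@B2, c@B4, e@B4}
  B5:   IN={a@B2, c@B4, e@B4}   OUT={a@B2, c@B5, e@B4}
  B6:   IN={a@B2, c@B2, c@B5, e@B0, e@B3, e@B4}   OUT={a@B6, c@B2, c@B5, e@B0, e@B3, e@B4}
  B7:   IN={a@B2, a@B6, c@B2, c@B4, c@B5, e@B0, e@B3, e@B4}   OUT={a@B2, a@B6, b@B7, c@B2, c@B4, c@B5, e@B0, e@B3, e@B4}
  B8:   IN={a@B2, a@B6, b@B7, c@B2, c@B4, c@B5, e@B0, e@B3, e@B4}   OUT={a@B2, a@B6, b@B8, c@B2, c@B4, c@B5, e@B8}
  B9:   IN={a@B2, a@B6, b@B8, c@B2, c@B4, c@B5, e@B0, e@B3, e@B4, e@B8}   OUT={a@B2, a@B6, b@B9, c@B2, c@B4, c@B5, e@B0, e@B3, e@B4, e@B8}

Merge at B1: IN[B1] = OUT[B0] = {e@B0}
Applying B1's transfer function to that IN value gives OUT[B1] (row B1 above).

Answer: {c@B1, e@B0}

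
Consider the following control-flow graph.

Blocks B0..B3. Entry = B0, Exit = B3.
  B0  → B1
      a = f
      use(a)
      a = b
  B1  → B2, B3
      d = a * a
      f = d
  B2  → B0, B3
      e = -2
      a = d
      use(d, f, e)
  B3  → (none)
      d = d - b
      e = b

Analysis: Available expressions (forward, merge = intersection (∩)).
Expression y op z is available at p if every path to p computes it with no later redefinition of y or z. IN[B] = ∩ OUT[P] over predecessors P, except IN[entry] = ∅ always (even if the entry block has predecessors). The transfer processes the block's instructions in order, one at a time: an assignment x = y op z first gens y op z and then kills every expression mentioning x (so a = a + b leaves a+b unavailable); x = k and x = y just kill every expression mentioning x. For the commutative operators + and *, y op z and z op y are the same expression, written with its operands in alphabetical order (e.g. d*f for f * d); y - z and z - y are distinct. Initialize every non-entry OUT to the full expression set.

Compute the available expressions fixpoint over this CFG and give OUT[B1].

Answer: {a*a}

Trace:
Per-block solution:
  B0: | IN={} | OUT={}
  B1: | IN={} | OUT={a*a}
  B2: | IN={a*a} | OUT={}
  B3: | IN={} | OUT={}

Merge at B1: IN[B1] = OUT[B0] = {}
Applying B1's transfer function to that IN value gives OUT[B1] (row B1 above).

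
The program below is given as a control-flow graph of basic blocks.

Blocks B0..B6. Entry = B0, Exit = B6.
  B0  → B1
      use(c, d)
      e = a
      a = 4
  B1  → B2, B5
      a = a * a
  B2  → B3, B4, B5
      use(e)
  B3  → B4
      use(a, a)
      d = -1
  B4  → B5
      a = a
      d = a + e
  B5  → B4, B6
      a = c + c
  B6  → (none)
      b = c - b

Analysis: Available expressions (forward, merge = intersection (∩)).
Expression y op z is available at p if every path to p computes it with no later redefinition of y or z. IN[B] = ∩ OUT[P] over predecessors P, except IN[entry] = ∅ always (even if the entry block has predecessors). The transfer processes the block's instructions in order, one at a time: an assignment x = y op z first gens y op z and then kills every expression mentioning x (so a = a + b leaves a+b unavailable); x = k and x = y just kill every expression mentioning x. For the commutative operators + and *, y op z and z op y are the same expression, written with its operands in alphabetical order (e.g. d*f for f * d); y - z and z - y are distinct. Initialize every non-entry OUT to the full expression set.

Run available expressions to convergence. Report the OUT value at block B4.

Answer: {a+e}

Trace:
Fixpoint table:
  B0:  IN={}  OUT={}
  B1:  IN={}  OUT={}
  B2:  IN={}  OUT={}
  B3:  IN={}  OUT={}
  B4:  IN={}  OUT={a+e}
  B5:  IN={}  OUT={c+c}
  B6:  IN={c+c}  OUT={c+c}

Merge at B4: IN[B4] = OUT[B2] ∩ OUT[B3] ∩ OUT[B5] = {}
Applying B4's transfer function to that IN value gives OUT[B4] (row B4 above).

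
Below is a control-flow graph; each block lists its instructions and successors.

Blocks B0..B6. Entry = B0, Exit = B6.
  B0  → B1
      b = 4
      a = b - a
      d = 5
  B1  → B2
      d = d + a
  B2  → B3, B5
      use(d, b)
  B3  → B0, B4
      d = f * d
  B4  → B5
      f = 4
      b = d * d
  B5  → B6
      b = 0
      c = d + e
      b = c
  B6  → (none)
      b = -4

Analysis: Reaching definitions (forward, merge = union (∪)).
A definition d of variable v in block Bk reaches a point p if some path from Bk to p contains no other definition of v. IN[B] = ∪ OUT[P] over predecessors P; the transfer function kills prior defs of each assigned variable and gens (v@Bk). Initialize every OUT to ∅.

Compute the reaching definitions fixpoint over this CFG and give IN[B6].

Fixpoint table:
  B0:   IN={a@B0, b@B0, d@B3}   OUT={a@B0, b@B0, d@B0}
  B1:   IN={a@B0, b@B0, d@B0}   OUT={a@B0, b@B0, d@B1}
  B2:   IN={a@B0, b@B0, d@B1}   OUT={a@B0, b@B0, d@B1}
  B3:   IN={a@B0, b@B0, d@B1}   OUT={a@B0, b@B0, d@B3}
  B4:   IN={a@B0, b@B0, d@B3}   OUT={a@B0, b@B4, d@B3, f@B4}
  B5:   IN={a@B0, b@B0, b@B4, d@B1, d@B3, f@B4}   OUT={a@B0, b@B5, c@B5, d@B1, d@B3, f@B4}
  B6:   IN={a@B0, b@B5, c@B5, d@B1, d@B3, f@B4}   OUT={a@B0, b@B6, c@B5, d@B1, d@B3, f@B4}

Merge at B6: IN[B6] = OUT[B5] = {a@B0, b@B5, c@B5, d@B1, d@B3, f@B4}

Answer: {a@B0, b@B5, c@B5, d@B1, d@B3, f@B4}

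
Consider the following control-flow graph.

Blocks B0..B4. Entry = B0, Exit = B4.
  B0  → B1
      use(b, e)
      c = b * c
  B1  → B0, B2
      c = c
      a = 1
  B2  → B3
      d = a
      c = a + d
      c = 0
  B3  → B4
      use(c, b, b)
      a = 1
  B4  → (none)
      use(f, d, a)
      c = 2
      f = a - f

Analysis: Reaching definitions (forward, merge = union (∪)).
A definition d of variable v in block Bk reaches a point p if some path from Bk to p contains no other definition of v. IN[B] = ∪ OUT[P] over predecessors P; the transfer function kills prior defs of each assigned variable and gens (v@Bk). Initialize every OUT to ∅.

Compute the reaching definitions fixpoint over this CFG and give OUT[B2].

Per-block solution:
  B0: | IN={a@B1, c@B1} | OUT={a@B1, c@B0}
  B1: | IN={a@B1, c@B0} | OUT={a@B1, c@B1}
  B2: | IN={a@B1, c@B1} | OUT={a@B1, c@B2, d@B2}
  B3: | IN={a@B1, c@B2, d@B2} | OUT={a@B3, c@B2, d@B2}
  B4: | IN={a@B3, c@B2, d@B2} | OUT={a@B3, c@B4, d@B2, f@B4}

Merge at B2: IN[B2] = OUT[B1] = {a@B1, c@B1}
Applying B2's transfer function to that IN value gives OUT[B2] (row B2 above).

Answer: {a@B1, c@B2, d@B2}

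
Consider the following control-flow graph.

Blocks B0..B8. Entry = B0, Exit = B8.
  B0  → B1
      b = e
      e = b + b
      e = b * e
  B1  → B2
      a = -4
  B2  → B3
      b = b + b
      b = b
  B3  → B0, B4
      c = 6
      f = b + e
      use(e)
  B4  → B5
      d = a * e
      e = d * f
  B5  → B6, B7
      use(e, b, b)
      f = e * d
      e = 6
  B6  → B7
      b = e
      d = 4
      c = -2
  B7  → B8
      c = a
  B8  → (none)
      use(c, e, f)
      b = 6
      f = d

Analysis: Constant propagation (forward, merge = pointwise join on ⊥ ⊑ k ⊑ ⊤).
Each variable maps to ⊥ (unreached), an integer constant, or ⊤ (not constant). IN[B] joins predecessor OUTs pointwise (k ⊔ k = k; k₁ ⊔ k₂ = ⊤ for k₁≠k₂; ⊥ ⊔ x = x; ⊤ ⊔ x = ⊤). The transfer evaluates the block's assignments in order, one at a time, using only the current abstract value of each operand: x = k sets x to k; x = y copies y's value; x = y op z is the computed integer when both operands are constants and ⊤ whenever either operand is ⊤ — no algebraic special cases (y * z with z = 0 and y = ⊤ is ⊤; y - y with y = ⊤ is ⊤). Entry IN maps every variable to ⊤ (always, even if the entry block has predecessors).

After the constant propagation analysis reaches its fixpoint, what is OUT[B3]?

Answer: {a: -4, b: ⊤, c: 6, d: ⊤, e: ⊤, f: ⊤}

Working:
Fixpoint table:
  B0:  IN=(all ⊤)  OUT=(all ⊤)
  B1:  IN=(all ⊤)  OUT={a:-4; rest ⊤}
  B2:  IN={a:-4; rest ⊤}  OUT={a:-4; rest ⊤}
  B3:  IN={a:-4; rest ⊤}  OUT={a:-4, c:6; rest ⊤}
  B4:  IN={a:-4, c:6; rest ⊤}  OUT={a:-4, c:6; rest ⊤}
  B5:  IN={a:-4, c:6; rest ⊤}  OUT={a:-4, c:6, e:6; rest ⊤}
  B6:  IN={a:-4, c:6, e:6; rest ⊤}  OUT={a:-4, b:6, c:-2, d:4, e:6; rest ⊤}
  B7:  IN={a:-4, e:6; rest ⊤}  OUT={a:-4, c:-4, e:6; rest ⊤}
  B8:  IN={a:-4, c:-4, e:6; rest ⊤}  OUT={a:-4, b:6, c:-4, e:6; rest ⊤}

Merge at B3: IN[B3] = OUT[B2] = {a: -4, b: ⊤, c: ⊤, d: ⊤, e: ⊤, f: ⊤}
Applying B3's transfer function to that IN value gives OUT[B3] (row B3 above).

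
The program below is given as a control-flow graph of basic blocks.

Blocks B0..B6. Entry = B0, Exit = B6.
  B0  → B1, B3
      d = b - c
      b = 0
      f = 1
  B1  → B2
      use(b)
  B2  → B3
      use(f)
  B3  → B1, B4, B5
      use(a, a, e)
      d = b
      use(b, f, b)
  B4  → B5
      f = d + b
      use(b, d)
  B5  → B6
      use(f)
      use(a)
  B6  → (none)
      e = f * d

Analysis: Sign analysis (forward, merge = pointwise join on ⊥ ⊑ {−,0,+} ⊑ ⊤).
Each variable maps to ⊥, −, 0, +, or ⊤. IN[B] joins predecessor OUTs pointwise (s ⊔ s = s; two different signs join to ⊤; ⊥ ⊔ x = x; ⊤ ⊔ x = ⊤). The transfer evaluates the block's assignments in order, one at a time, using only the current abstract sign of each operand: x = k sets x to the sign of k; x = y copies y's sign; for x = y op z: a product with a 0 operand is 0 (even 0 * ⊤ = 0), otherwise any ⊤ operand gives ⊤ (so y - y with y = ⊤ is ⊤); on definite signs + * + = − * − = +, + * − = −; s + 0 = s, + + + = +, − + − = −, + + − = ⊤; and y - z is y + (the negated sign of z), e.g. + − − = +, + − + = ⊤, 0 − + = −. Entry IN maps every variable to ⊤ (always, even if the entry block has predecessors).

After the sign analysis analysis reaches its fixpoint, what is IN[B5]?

Answer: {a: ⊤, b: 0, c: ⊤, d: 0, e: ⊤, f: ⊤}

Trace:
Converged values:
  B0:   IN=(all ⊤)   OUT={b:0, f:+; rest ⊤}
  B1:   IN={b:0, f:+; rest ⊤}   OUT={b:0, f:+; rest ⊤}
  B2:   IN={b:0, f:+; rest ⊤}   OUT={b:0, f:+; rest ⊤}
  B3:   IN={b:0, f:+; rest ⊤}   OUT={b:0, d:0, f:+; rest ⊤}
  B4:   IN={b:0, d:0, f:+; rest ⊤}   OUT={b:0, d:0, f:0; rest ⊤}
  B5:   IN={b:0, d:0; rest ⊤}   OUT={b:0, d:0; rest ⊤}
  B6:   IN={b:0, d:0; rest ⊤}   OUT={b:0, d:0, e:0; rest ⊤}

Merge at B5: IN[B5] = OUT[B3] ⊔ OUT[B4] = {a: ⊤, b: 0, c: ⊤, d: 0, e: ⊤, f: ⊤}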